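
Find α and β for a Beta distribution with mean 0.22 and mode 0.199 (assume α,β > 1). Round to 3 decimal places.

α = 6.307, β = 22.360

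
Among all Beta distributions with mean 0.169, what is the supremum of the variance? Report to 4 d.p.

For fixed mean μ the Beta variance is μ(1−μ)/(α+β+1), increasing as α+β decreases.
Its least upper bound (not attained) is μ(1−μ) = 0.169·0.831 = 0.1404.

0.1404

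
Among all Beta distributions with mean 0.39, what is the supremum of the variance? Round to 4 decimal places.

0.2379

For fixed mean μ the Beta variance is μ(1−μ)/(α+β+1), increasing as α+β decreases.
Its least upper bound (not attained) is μ(1−μ) = 0.39·0.61 = 0.2379.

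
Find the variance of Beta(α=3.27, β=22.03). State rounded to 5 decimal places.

μ = 3.27/25.30 = 0.129249; Var = μ(1−μ)/(α+β+1) = 0.1125437/26.30 = 0.00428.

0.00428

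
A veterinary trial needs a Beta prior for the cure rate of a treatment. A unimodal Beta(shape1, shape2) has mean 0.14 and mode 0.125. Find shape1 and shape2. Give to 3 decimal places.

With s = shape1+shape2: μ = shape1/s and mode = (shape1−1)/(s−2). Eliminating shape1 = μs,
μs − 1 = m(s−2) ⇒ s(μ−m) = 1−2m ⇒ s = 0.750/0.015 = 50.0000.
So shape1 = μs = 7.000, shape2 = (1−μ)s = 43.000.

shape1 = 7.000, shape2 = 43.000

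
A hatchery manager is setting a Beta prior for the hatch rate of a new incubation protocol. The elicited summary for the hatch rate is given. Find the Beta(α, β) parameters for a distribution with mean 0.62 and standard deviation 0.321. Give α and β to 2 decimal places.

α = 0.80, β = 0.49

Variance = 0.321² = 0.103041. The moment-matching identity α+β = μ(1−μ)/Var − 1 gives
α+β = 0.2356/0.103041 − 1 = 1.2865, so α = μ·1.2865 = 0.80 and β = (1−μ)·1.2865 = 0.49.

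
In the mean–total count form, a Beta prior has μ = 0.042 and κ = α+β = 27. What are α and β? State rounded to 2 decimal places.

Split κ in proportion μ : (1−μ): α = 0.042·27 = 1.13, β = 27 − 1.13 = 25.87.

α = 1.13, β = 25.87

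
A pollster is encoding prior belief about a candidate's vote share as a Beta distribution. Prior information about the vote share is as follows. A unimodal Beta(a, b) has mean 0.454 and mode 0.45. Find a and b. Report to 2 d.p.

Let s = a+b. Mean gives a = μs = 0.454s; mode gives (a−1)/(s−2) = 0.45.
Substituting: 0.454s − 1 = 0.45(s−2) = 0.45s − 0.90, so 0.004s = 0.10 and s = 25.0000.
Then a = 0.454×25.0000 = 11.35 and b = s−a = 13.65.

a = 11.35, b = 13.65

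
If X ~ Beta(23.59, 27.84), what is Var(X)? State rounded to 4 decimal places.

0.0047

μ = 23.59/51.43 = 0.458682; Var = μ(1−μ)/(α+β+1) = 0.2482928/52.43 = 0.0047.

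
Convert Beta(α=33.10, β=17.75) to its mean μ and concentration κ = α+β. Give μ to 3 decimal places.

μ = 0.651, κ = 50.85

κ = α+β = 33.10+17.75 = 50.85; μ = α/κ = 33.10/50.85 = 0.651.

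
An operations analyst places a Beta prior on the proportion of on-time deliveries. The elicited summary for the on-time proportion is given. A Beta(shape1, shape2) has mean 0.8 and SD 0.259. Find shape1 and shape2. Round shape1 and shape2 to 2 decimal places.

shape1 = 1.11, shape2 = 0.28

σ² = 0.259² = 0.067081.
With s = shape1+shape2, Var = μ(1−μ)/(s+1), so s+1 = (0.8×0.2)/0.067081 = 2.3852 and s = 1.3852.
shape1 = μs = 1.11, shape2 = (1−μ)s = 0.28.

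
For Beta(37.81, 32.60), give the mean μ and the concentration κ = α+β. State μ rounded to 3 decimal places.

κ = α+β = 37.81+32.60 = 70.41; μ = α/κ = 37.81/70.41 = 0.537.

μ = 0.537, κ = 70.41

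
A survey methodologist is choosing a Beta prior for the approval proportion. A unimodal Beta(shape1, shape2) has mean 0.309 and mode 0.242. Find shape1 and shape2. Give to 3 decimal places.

With s = shape1+shape2: μ = shape1/s and mode = (shape1−1)/(s−2). Eliminating shape1 = μs,
μs − 1 = m(s−2) ⇒ s(μ−m) = 1−2m ⇒ s = 0.516/0.067 = 7.7015.
So shape1 = μs = 2.380, shape2 = (1−μ)s = 5.322.

shape1 = 2.380, shape2 = 5.322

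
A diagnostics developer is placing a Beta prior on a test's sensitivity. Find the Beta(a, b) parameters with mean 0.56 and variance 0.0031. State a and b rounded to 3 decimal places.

By moment matching, a+b = μ(1−μ)/σ² − 1 = (0.56·0.44)/0.0031 − 1 = 79.4839 − 1 = 78.4839.
Since a/(a+b) = μ, a = 0.56·78.4839 = 43.951 and b = 0.44·78.4839 = 34.533.

a = 43.951, b = 34.533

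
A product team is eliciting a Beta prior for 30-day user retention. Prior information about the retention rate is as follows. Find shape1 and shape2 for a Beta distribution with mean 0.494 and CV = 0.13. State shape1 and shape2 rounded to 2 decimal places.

σ = CV·μ = 0.13×0.494 = 0.06422, so σ² = 0.004124.
s+1 = μ(1−μ)/σ² = 0.249964/0.004124 = 60.6090, so s = shape1+shape2 = 59.6090.
shape1 = μs = 29.45, shape2 = (1−μ)s = 30.16.

shape1 = 29.45, shape2 = 30.16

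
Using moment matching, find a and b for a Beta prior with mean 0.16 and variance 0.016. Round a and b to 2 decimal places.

a = 1.18, b = 6.22

By moment matching, a+b = μ(1−μ)/σ² − 1 = (0.16·0.84)/0.016 − 1 = 8.4000 − 1 = 7.4000.
Since a/(a+b) = μ, a = 0.16·7.4000 = 1.18 and b = 0.84·7.4000 = 6.22.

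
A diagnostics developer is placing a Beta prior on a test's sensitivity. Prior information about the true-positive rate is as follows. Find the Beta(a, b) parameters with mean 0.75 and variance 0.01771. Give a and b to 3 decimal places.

a = 7.190, b = 2.397

Write ν = a+b; then a = μν and Var = μ(1−μ)/(ν+1).
ν = μ(1−μ)/Var − 1 = 0.1875/0.01771 − 1 = 9.5872.
a = 0.75·9.5872 = 7.190, b = 0.25·9.5872 = 2.397.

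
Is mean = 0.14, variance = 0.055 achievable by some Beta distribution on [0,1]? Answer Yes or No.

Yes

For any Beta, Var(X) < E[X]·(1−E[X]).
Here μ(1−μ) = 0.14×0.86 = 0.1204, and 0.055 < 0.1204.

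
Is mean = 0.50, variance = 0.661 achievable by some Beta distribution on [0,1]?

No

For any Beta, Var(X) < E[X]·(1−E[X]).
Here μ(1−μ) = 0.50×0.50 = 0.2500, and 0.661 ≥ 0.2500.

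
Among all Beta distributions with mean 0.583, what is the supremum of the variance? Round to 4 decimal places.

Var = μ(1−μ)/(α+β+1), which approaches μ(1−μ) as α+β → 0.
So the supremum is μ(1−μ) = 0.583×0.417 = 0.2431.

0.2431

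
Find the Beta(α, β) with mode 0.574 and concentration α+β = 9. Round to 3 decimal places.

α = 5.018, β = 3.982

For α,β>1 the mode is (α−1)/(α+β−2), so α = mode·(κ−2)+1 = 0.574×7+1 = 5.018.
And β = (1−mode)·(κ−2)+1 = 0.426×7+1 = 3.982.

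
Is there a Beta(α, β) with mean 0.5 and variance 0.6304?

No

A Beta with mean μ has variance μ(1−μ)/(α+β+1) < μ(1−μ).
Here μ(1−μ) = 0.5×0.5 = 0.25, and 0.6304 ≥ 0.25.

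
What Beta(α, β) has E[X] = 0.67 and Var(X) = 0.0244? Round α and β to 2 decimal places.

α = 5.40, β = 2.66

Write ν = α+β; then α = μν and Var = μ(1−μ)/(ν+1).
ν = μ(1−μ)/Var − 1 = 0.2211/0.0244 − 1 = 8.0615.
α = 0.67·8.0615 = 5.40, β = 0.33·8.0615 = 2.66.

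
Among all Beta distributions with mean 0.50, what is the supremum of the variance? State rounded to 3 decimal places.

0.250

For fixed mean μ the Beta variance is μ(1−μ)/(α+β+1), increasing as α+β decreases.
Its least upper bound (not attained) is μ(1−μ) = 0.50·0.50 = 0.250.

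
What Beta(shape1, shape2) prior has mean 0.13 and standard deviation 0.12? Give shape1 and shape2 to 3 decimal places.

shape1 = 0.891, shape2 = 5.963

Variance = 0.12² = 0.0144. The moment-matching identity shape1+shape2 = μ(1−μ)/Var − 1 gives
shape1+shape2 = 0.1131/0.0144 − 1 = 6.8542, so shape1 = μ·6.8542 = 0.891 and shape2 = (1−μ)·6.8542 = 5.963.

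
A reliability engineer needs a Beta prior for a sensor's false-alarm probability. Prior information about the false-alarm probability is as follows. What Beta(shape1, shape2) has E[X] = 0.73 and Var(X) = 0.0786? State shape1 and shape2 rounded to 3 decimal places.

Let s = shape1+shape2. The Beta variance is μ(1−μ)/(s+1).
So s+1 = μ(1−μ)/σ² = (0.73×0.27)/0.0786 = 0.1971/0.0786 = 2.5076, giving s = 1.5076.
Then shape1 = μs = 0.73×1.5076 = 1.101 and shape2 = (1−μ)s = 0.27×1.5076 = 0.407.

shape1 = 1.101, shape2 = 0.407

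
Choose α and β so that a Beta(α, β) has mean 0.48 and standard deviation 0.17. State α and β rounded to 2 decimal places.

α = 3.67, β = 3.97

First σ² = 0.0289. Setting α = μn, β = (1−μ)n with n = α+β,
μ(1−μ)/(n+1) = 0.0289 ⇒ n+1 = 0.2496/0.0289 = 8.6367 ⇒ n = 7.6367.
Hence α = 0.48×7.6367 = 3.67, β = 0.52×7.6367 = 3.97.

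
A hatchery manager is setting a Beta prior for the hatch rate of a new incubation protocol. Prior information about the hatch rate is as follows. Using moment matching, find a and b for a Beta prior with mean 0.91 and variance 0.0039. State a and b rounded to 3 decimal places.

Write ν = a+b; then a = μν and Var = μ(1−μ)/(ν+1).
ν = μ(1−μ)/Var − 1 = 0.0819/0.0039 − 1 = 20.0000.
a = 0.91·20.0000 = 18.200, b = 0.09·20.0000 = 1.800.

a = 18.200, b = 1.800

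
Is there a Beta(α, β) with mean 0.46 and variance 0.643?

For any Beta, Var(X) < E[X]·(1−E[X]).
Here μ(1−μ) = 0.46×0.54 = 0.2484, and 0.643 ≥ 0.2484.

No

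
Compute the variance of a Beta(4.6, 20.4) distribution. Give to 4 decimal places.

0.0058

Var = αβ/[(α+β)²(α+β+1)] = (4.6×20.4)/(25.0²×26.0) = 93.84/16250.000 = 0.0058.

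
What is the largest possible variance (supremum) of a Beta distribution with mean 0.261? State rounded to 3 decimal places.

0.193

Var = μ(1−μ)/(α+β+1), which approaches μ(1−μ) as α+β → 0.
So the supremum is μ(1−μ) = 0.261×0.739 = 0.193.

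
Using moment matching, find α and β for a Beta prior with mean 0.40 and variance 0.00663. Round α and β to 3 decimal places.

Let s = α+β. The Beta variance is μ(1−μ)/(s+1).
So s+1 = μ(1−μ)/σ² = (0.40×0.60)/0.00663 = 0.2400/0.00663 = 36.1991, giving s = 35.1991.
Then α = μs = 0.40×35.1991 = 14.080 and β = (1−μ)s = 0.60×35.1991 = 21.119.

α = 14.080, β = 21.119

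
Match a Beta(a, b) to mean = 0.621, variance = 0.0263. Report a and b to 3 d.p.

a = 4.936, b = 3.013

Write ν = a+b; then a = μν and Var = μ(1−μ)/(ν+1).
ν = μ(1−μ)/Var − 1 = 0.235359/0.0263 − 1 = 7.9490.
a = 0.621·7.9490 = 4.936, b = 0.379·7.9490 = 3.013.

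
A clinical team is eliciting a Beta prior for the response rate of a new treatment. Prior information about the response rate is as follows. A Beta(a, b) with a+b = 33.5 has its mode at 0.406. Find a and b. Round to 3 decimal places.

Since the density peak of Beta(a,b) is at (a−1)/(a+b−2),
a = 1 + 0.406(33.5−2) = 13.789 and b = 33.5 − 13.789 = 19.711.

a = 13.789, b = 19.711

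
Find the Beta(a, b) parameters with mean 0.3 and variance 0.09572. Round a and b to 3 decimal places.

a = 0.358, b = 0.836

Write ν = a+b; then a = μν and Var = μ(1−μ)/(ν+1).
ν = μ(1−μ)/Var − 1 = 0.21/0.09572 − 1 = 1.1939.
a = 0.3·1.1939 = 0.358, b = 0.7·1.1939 = 0.836.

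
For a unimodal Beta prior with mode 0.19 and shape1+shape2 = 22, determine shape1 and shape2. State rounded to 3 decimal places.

Since the density peak of Beta(shape1,shape2) is at (shape1−1)/(shape1+shape2−2),
shape1 = 1 + 0.19(22−2) = 4.800 and shape2 = 22 − 4.800 = 17.200.

shape1 = 4.800, shape2 = 17.200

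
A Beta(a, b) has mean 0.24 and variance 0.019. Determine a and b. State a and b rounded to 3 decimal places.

a = 2.064, b = 6.536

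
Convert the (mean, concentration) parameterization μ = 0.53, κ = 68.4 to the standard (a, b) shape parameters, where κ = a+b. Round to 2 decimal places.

a = 36.25, b = 32.15

a = μκ = 0.53×68.4 = 36.25 and b = (1−μ)κ = 0.47×68.4 = 32.15.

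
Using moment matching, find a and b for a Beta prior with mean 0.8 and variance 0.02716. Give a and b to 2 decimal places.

a = 3.91, b = 0.98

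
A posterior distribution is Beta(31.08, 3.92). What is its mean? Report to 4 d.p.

0.8880

The Beta mean is α/(α+β) = 31.08/(31.08+3.92) = 0.8880.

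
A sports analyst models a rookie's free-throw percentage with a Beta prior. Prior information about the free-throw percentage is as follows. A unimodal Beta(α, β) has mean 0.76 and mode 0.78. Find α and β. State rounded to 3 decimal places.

α = 21.280, β = 6.720

With s = α+β: μ = α/s and mode = (α−1)/(s−2). Eliminating α = μs,
μs − 1 = m(s−2) ⇒ s(μ−m) = 1−2m ⇒ s = -0.56/-0.02 = 28.0000.
So α = μs = 21.280, β = (1−μ)s = 6.720.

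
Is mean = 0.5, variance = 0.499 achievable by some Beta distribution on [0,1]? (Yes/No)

A Beta with mean μ has variance μ(1−μ)/(α+β+1) < μ(1−μ).
Here μ(1−μ) = 0.5×0.5 = 0.25, and 0.499 ≥ 0.25.

No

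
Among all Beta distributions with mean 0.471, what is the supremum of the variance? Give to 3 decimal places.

0.249

For fixed mean μ the Beta variance is μ(1−μ)/(α+β+1), increasing as α+β decreases.
Its least upper bound (not attained) is μ(1−μ) = 0.471·0.529 = 0.249.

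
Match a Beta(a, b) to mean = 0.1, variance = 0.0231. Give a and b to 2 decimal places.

a = 0.29, b = 2.61

By moment matching, a+b = μ(1−μ)/σ² − 1 = (0.1·0.9)/0.0231 − 1 = 3.8961 − 1 = 2.8961.
Since a/(a+b) = μ, a = 0.1·2.8961 = 0.29 and b = 0.9·2.8961 = 2.61.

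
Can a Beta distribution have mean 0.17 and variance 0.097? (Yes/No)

A Beta with mean μ has variance μ(1−μ)/(α+β+1) < μ(1−μ).
Here μ(1−μ) = 0.17×0.83 = 0.1411, and 0.097 < 0.1411.

Yes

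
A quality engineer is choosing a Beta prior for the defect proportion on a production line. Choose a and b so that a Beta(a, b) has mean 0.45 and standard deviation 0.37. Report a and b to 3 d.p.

a = 0.364, b = 0.444

Variance = 0.37² = 0.1369. The moment-matching identity a+b = μ(1−μ)/Var − 1 gives
a+b = 0.2475/0.1369 − 1 = 0.8079, so a = μ·0.8079 = 0.364 and b = (1−μ)·0.8079 = 0.444.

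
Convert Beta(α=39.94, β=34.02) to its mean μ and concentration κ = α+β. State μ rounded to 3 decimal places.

μ = 0.540, κ = 73.96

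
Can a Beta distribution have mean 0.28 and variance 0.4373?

No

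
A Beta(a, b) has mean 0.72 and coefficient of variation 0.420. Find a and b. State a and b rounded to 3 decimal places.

a = 0.867, b = 0.337

Var = (CV·μ)² = (0.420×0.72)² = 0.091446.
a+b = μ(1−μ)/Var − 1 = 0.2016/0.091446 − 1 = 1.2046.
Thus a = 0.72·1.2046 = 0.867 and b = 0.28·1.2046 = 0.337.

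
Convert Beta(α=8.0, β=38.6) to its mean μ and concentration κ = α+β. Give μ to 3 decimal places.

μ = 0.172, κ = 46.6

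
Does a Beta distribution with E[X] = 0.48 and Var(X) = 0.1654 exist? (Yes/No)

The Beta variance bound is σ² < μ(1−μ).
Here μ(1−μ) = 0.48×0.52 = 0.2496, and 0.1654 < 0.2496.

Yes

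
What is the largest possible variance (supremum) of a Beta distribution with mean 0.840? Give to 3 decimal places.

0.134

Var = μ(1−μ)/(α+β+1), which approaches μ(1−μ) as α+β → 0.
So the supremum is μ(1−μ) = 0.840×0.160 = 0.134.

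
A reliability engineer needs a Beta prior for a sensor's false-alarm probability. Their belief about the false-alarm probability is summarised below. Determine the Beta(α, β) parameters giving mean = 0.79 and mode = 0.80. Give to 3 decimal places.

With s = α+β: μ = α/s and mode = (α−1)/(s−2). Eliminating α = μs,
μs − 1 = m(s−2) ⇒ s(μ−m) = 1−2m ⇒ s = -0.60/-0.01 = 60.0000.
So α = μs = 47.400, β = (1−μ)s = 12.600.

α = 47.400, β = 12.600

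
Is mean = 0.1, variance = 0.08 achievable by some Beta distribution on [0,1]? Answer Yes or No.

A Beta with mean μ has variance μ(1−μ)/(α+β+1) < μ(1−μ).
Here μ(1−μ) = 0.1×0.9 = 0.09, and 0.08 < 0.09.

Yes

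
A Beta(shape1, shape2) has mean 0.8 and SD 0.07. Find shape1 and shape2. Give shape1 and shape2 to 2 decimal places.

shape1 = 25.32, shape2 = 6.33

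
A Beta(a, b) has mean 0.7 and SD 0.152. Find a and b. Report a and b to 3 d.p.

First σ² = 0.023104. Setting a = μn, b = (1−μ)n with n = a+b,
μ(1−μ)/(n+1) = 0.023104 ⇒ n+1 = 0.21/0.023104 = 9.0893 ⇒ n = 8.0893.
Hence a = 0.7×8.0893 = 5.663, b = 0.3×8.0893 = 2.427.

a = 5.663, b = 2.427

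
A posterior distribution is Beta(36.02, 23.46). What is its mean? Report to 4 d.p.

0.6056

The Beta mean is α/(α+β) = 36.02/(36.02+23.46) = 0.6056.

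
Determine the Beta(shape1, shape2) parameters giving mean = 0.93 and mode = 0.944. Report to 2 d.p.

shape1 = 58.99, shape2 = 4.44

Let s = shape1+shape2. Mean gives shape1 = μs = 0.93s; mode gives (shape1−1)/(s−2) = 0.944.
Substituting: 0.93s − 1 = 0.944(s−2) = 0.944s − 1.888, so -0.014s = -0.888 and s = 63.4286.
Then shape1 = 0.93×63.4286 = 58.99 and shape2 = s−shape1 = 4.44.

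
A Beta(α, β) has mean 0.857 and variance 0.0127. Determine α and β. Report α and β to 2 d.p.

Let s = α+β. The Beta variance is μ(1−μ)/(s+1).
So s+1 = μ(1−μ)/σ² = (0.857×0.143)/0.0127 = 0.122551/0.0127 = 9.6497, giving s = 8.6497.
Then α = μs = 0.857×8.6497 = 7.41 and β = (1−μ)s = 0.143×8.6497 = 1.24.

α = 7.41, β = 1.24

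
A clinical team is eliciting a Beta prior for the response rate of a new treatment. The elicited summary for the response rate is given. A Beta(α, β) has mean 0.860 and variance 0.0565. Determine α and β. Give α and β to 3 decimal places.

By moment matching, α+β = μ(1−μ)/σ² − 1 = (0.860·0.140)/0.0565 − 1 = 2.1310 − 1 = 1.1310.
Since α/(α+β) = μ, α = 0.860·1.1310 = 0.973 and β = 0.140·1.1310 = 0.158.

α = 0.973, β = 0.158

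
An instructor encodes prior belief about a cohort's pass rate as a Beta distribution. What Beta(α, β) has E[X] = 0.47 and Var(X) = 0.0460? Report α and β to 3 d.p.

Write ν = α+β; then α = μν and Var = μ(1−μ)/(ν+1).
ν = μ(1−μ)/Var − 1 = 0.2491/0.0460 − 1 = 4.4152.
α = 0.47·4.4152 = 2.075, β = 0.53·4.4152 = 2.340.

α = 2.075, β = 2.340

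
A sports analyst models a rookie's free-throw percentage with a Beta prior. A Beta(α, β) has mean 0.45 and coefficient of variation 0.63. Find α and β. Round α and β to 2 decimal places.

α = 0.94, β = 1.14

Var = (CV·μ)² = (0.63×0.45)² = 0.080372.
α+β = μ(1−μ)/Var − 1 = 0.2475/0.080372 − 1 = 2.0794.
Thus α = 0.45·2.0794 = 0.94 and β = 0.55·2.0794 = 1.14.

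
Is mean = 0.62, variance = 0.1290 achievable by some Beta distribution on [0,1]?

The Beta variance bound is σ² < μ(1−μ).
Here μ(1−μ) = 0.62×0.38 = 0.2356, and 0.1290 < 0.2356.

Yes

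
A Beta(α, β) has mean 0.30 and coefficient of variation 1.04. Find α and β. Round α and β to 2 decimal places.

α = 0.35, β = 0.81

σ = CV·μ = 1.04×0.30 = 0.31200, so σ² = 0.097344.
s+1 = μ(1−μ)/σ² = 0.2100/0.097344 = 2.1573, so s = α+β = 1.1573.
α = μs = 0.35, β = (1−μ)s = 0.81.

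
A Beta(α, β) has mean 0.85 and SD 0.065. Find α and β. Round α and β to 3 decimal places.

First σ² = 0.004225. Setting α = μn, β = (1−μ)n with n = α+β,
μ(1−μ)/(n+1) = 0.004225 ⇒ n+1 = 0.1275/0.004225 = 30.1775 ⇒ n = 29.1775.
Hence α = 0.85×29.1775 = 24.801, β = 0.15×29.1775 = 4.377.

α = 24.801, β = 4.377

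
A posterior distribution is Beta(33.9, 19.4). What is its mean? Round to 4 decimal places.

0.6360

E[X] = α/(α+β) = 33.9/53.3 = 0.6360.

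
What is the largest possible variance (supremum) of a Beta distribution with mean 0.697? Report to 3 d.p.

Var = μ(1−μ)/(α+β+1), which approaches μ(1−μ) as α+β → 0.
So the supremum is μ(1−μ) = 0.697×0.303 = 0.211.

0.211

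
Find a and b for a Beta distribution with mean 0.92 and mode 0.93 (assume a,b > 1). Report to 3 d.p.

With s = a+b: μ = a/s and mode = (a−1)/(s−2). Eliminating a = μs,
μs − 1 = m(s−2) ⇒ s(μ−m) = 1−2m ⇒ s = -0.86/-0.01 = 86.0000.
So a = μs = 79.120, b = (1−μ)s = 6.880.

a = 79.120, b = 6.880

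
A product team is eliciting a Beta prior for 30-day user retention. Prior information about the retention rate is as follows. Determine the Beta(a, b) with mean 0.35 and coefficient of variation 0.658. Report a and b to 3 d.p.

a = 1.151, b = 2.138

Var = (CV·μ)² = (0.658×0.35)² = 0.053038.
a+b = μ(1−μ)/Var − 1 = 0.2275/0.053038 − 1 = 3.2894.
Thus a = 0.35·3.2894 = 1.151 and b = 0.65·3.2894 = 2.138.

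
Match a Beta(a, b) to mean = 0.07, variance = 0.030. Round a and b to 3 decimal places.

a = 0.082, b = 1.088

Let s = a+b. The Beta variance is μ(1−μ)/(s+1).
So s+1 = μ(1−μ)/σ² = (0.07×0.93)/0.030 = 0.0651/0.030 = 2.1700, giving s = 1.1700.
Then a = μs = 0.07×1.1700 = 0.082 and b = (1−μ)s = 0.93×1.1700 = 1.088.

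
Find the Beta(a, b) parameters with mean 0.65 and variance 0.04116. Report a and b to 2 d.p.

a = 2.94, b = 1.58

By moment matching, a+b = μ(1−μ)/σ² − 1 = (0.65·0.35)/0.04116 − 1 = 5.5272 − 1 = 4.5272.
Since a/(a+b) = μ, a = 0.65·4.5272 = 2.94 and b = 0.35·4.5272 = 1.58.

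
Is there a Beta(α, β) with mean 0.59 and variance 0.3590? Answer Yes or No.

No

For any Beta, Var(X) < E[X]·(1−E[X]).
Here μ(1−μ) = 0.59×0.41 = 0.2419, and 0.3590 ≥ 0.2419.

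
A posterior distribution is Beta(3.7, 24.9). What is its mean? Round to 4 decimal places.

The Beta mean is α/(α+β) = 3.7/(3.7+24.9) = 0.1294.

0.1294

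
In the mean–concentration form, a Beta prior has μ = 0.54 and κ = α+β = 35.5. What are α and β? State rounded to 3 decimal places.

α = μκ = 0.54×35.5 = 19.170 and β = (1−μ)κ = 0.46×35.5 = 16.330.

α = 19.170, β = 16.330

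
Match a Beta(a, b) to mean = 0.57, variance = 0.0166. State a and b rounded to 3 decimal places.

a = 7.846, b = 5.919

Write ν = a+b; then a = μν and Var = μ(1−μ)/(ν+1).
ν = μ(1−μ)/Var − 1 = 0.2451/0.0166 − 1 = 13.7651.
a = 0.57·13.7651 = 7.846, b = 0.43·13.7651 = 5.919.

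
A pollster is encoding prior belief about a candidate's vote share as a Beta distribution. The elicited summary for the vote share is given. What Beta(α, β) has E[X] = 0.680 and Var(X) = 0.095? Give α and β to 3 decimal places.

α = 0.878, β = 0.413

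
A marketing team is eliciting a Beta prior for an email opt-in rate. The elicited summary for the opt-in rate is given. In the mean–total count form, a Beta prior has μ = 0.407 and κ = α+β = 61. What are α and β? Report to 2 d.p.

α = 24.83, β = 36.17

Split κ in proportion μ : (1−μ): α = 0.407·61 = 24.83, β = 61 − 24.83 = 36.17.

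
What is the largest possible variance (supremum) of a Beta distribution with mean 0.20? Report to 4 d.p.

0.1600

Var = μ(1−μ)/(α+β+1), which approaches μ(1−μ) as α+β → 0.
So the supremum is μ(1−μ) = 0.20×0.80 = 0.1600.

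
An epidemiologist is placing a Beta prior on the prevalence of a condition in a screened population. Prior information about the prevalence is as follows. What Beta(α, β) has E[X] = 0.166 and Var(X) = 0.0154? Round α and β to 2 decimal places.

α = 1.33, β = 6.66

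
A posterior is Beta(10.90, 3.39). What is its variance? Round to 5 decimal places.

α+β = 14.29 and αβ = 36.9510, so Var = αβ/[(α+β)²(α+β+1)] = 36.9510/3122.280689 = 0.01183.

0.01183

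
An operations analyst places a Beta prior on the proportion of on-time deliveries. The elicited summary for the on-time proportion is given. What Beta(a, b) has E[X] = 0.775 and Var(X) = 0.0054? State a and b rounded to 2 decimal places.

Let s = a+b. The Beta variance is μ(1−μ)/(s+1).
So s+1 = μ(1−μ)/σ² = (0.775×0.225)/0.0054 = 0.174375/0.0054 = 32.2917, giving s = 31.2917.
Then a = μs = 0.775×31.2917 = 24.25 and b = (1−μ)s = 0.225×31.2917 = 7.04.

a = 24.25, b = 7.04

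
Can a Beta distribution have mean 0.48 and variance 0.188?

Yes

The Beta variance bound is σ² < μ(1−μ).
Here μ(1−μ) = 0.48×0.52 = 0.2496, and 0.188 < 0.2496.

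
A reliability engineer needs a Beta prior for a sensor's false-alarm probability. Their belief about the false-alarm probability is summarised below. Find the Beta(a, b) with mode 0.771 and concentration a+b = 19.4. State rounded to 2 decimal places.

a = 14.42, b = 4.98

Mode = (a−1)/(κ−2) with κ = a+b, so a−1 = 0.771·17.4 = 13.42.
a = 14.42; b = κ − a = 4.98.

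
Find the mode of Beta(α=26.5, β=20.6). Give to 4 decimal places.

The density x^(α−1)(1−x)^(β−1) is maximised at (α−1)/(α+β−2) = 25.5/45.1 = 0.5654.

0.5654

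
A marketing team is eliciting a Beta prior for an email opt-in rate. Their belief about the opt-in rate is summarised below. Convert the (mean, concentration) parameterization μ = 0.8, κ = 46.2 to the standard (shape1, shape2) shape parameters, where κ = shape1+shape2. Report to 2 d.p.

shape1 = μκ = 0.8×46.2 = 36.96 and shape2 = (1−μ)κ = 0.2×46.2 = 9.24.

shape1 = 36.96, shape2 = 9.24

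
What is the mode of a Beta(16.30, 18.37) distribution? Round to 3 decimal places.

0.468

With α,β > 1, mode = (α−1)/(α+β−2) = 15.30/32.67 = 0.468.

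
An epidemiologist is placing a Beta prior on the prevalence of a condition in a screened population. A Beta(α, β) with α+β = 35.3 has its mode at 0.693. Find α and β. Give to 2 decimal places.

α = 24.08, β = 11.22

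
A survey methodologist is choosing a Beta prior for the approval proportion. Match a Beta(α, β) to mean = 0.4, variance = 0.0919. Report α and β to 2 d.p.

α = 0.64, β = 0.97

Let s = α+β. The Beta variance is μ(1−μ)/(s+1).
So s+1 = μ(1−μ)/σ² = (0.4×0.6)/0.0919 = 0.24/0.0919 = 2.6115, giving s = 1.6115.
Then α = μs = 0.4×1.6115 = 0.64 and β = (1−μ)s = 0.6×1.6115 = 0.97.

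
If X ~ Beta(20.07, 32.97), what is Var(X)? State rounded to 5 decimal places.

0.00435

α+β = 53.04 and αβ = 661.7079, so Var = αβ/[(α+β)²(α+β+1)] = 661.7079/152027.576064 = 0.00435.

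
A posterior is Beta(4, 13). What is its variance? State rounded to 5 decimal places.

0.01000

α+β = 17 and αβ = 52, so Var = αβ/[(α+β)²(α+β+1)] = 52/5202 = 0.01000.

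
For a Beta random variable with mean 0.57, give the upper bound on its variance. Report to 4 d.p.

0.2451

Var = μ(1−μ)/(α+β+1), which approaches μ(1−μ) as α+β → 0.
So the supremum is μ(1−μ) = 0.57×0.43 = 0.2451.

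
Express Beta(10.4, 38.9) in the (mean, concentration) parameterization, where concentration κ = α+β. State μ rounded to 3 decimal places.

κ = α+β = 10.4+38.9 = 49.3; μ = α/κ = 10.4/49.3 = 0.211.

μ = 0.211, κ = 49.3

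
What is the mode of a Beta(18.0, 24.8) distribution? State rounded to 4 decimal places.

0.4167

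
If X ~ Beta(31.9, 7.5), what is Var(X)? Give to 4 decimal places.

0.0038

μ = 31.9/39.4 = 0.809645; Var = μ(1−μ)/(α+β+1) = 0.1541202/40.4 = 0.0038.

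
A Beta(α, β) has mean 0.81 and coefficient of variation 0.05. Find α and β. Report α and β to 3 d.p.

α = 75.190, β = 17.637

σ = CV·μ = 0.05×0.81 = 0.04050, so σ² = 0.001640.
s+1 = μ(1−μ)/σ² = 0.1539/0.001640 = 93.8272, so s = α+β = 92.8272.
α = μs = 75.190, β = (1−μ)s = 17.637.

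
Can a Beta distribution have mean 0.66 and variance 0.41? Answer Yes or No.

No

For any Beta, Var(X) < E[X]·(1−E[X]).
Here μ(1−μ) = 0.66×0.34 = 0.2244, and 0.41 ≥ 0.2244.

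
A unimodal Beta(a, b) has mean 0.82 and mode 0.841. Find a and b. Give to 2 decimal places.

a = 26.63, b = 5.85

With s = a+b: μ = a/s and mode = (a−1)/(s−2). Eliminating a = μs,
μs − 1 = m(s−2) ⇒ s(μ−m) = 1−2m ⇒ s = -0.682/-0.021 = 32.4762.
So a = μs = 26.63, b = (1−μ)s = 5.85.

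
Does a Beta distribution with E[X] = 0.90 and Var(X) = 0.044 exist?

Yes

A Beta with mean μ has variance μ(1−μ)/(α+β+1) < μ(1−μ).
Here μ(1−μ) = 0.90×0.10 = 0.0900, and 0.044 < 0.0900.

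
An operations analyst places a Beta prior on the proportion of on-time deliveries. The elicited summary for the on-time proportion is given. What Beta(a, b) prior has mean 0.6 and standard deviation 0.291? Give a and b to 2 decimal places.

a = 1.10, b = 0.73

Variance = 0.291² = 0.084681. The moment-matching identity a+b = μ(1−μ)/Var − 1 gives
a+b = 0.24/0.084681 − 1 = 1.8342, so a = μ·1.8342 = 1.10 and b = (1−μ)·1.8342 = 0.73.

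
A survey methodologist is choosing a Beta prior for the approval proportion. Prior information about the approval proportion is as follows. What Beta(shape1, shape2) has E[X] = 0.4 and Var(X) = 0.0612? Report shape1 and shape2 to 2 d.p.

Let s = shape1+shape2. The Beta variance is μ(1−μ)/(s+1).
So s+1 = μ(1−μ)/σ² = (0.4×0.6)/0.0612 = 0.24/0.0612 = 3.9216, giving s = 2.9216.
Then shape1 = μs = 0.4×2.9216 = 1.17 and shape2 = (1−μ)s = 0.6×2.9216 = 1.75.

shape1 = 1.17, shape2 = 1.75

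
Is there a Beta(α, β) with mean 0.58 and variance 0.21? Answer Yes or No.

For any Beta, Var(X) < E[X]·(1−E[X]).
Here μ(1−μ) = 0.58×0.42 = 0.2436, and 0.21 < 0.2436.

Yes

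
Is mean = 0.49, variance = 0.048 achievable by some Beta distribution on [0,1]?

Yes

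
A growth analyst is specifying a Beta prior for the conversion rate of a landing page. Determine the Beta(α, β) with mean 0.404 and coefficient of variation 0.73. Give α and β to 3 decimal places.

α = 0.714, β = 1.054

Var = (CV·μ)² = (0.73×0.404)² = 0.086978.
α+β = μ(1−μ)/Var − 1 = 0.240784/0.086978 − 1 = 1.7683.
Thus α = 0.404·1.7683 = 0.714 and β = 0.596·1.7683 = 1.054.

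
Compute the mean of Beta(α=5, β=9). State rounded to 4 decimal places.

The Beta mean is α/(α+β) = 5/(5+9) = 0.3571.

0.3571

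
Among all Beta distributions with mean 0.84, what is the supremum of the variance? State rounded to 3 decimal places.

For fixed mean μ the Beta variance is μ(1−μ)/(α+β+1), increasing as α+β decreases.
Its least upper bound (not attained) is μ(1−μ) = 0.84·0.16 = 0.134.

0.134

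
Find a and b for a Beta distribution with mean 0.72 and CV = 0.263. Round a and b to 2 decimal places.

σ = CV·μ = 0.263×0.72 = 0.18936, so σ² = 0.035857.
s+1 = μ(1−μ)/σ² = 0.2016/0.035857 = 5.6223, so s = a+b = 4.6223.
a = μs = 3.33, b = (1−μ)s = 1.29.

a = 3.33, b = 1.29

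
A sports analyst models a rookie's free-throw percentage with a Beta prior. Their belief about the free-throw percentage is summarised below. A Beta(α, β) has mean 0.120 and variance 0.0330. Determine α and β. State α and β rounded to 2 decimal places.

α = 0.26, β = 1.94

Let s = α+β. The Beta variance is μ(1−μ)/(s+1).
So s+1 = μ(1−μ)/σ² = (0.120×0.880)/0.0330 = 0.105600/0.0330 = 3.2000, giving s = 2.2000.
Then α = μs = 0.120×2.2000 = 0.26 and β = (1−μ)s = 0.880×2.2000 = 1.94.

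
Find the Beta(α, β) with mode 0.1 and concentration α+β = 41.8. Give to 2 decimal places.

α = 4.98, β = 36.82

Since the density peak of Beta(α,β) is at (α−1)/(α+β−2),
α = 1 + 0.1(41.8−2) = 4.98 and β = 41.8 − 4.98 = 36.82.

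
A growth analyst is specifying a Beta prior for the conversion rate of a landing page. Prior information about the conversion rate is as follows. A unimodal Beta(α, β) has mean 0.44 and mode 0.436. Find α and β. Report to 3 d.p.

α = 14.080, β = 17.920

With s = α+β: μ = α/s and mode = (α−1)/(s−2). Eliminating α = μs,
μs − 1 = m(s−2) ⇒ s(μ−m) = 1−2m ⇒ s = 0.128/0.004 = 32.0000.
So α = μs = 14.080, β = (1−μ)s = 17.920.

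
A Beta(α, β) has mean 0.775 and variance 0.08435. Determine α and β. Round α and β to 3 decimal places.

By moment matching, α+β = μ(1−μ)/σ² − 1 = (0.775·0.225)/0.08435 − 1 = 2.0673 − 1 = 1.0673.
Since α/(α+β) = μ, α = 0.775·1.0673 = 0.827 and β = 0.225·1.0673 = 0.240.

α = 0.827, β = 0.240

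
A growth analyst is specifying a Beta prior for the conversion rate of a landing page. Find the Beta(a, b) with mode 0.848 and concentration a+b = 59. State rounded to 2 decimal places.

Since the density peak of Beta(a,b) is at (a−1)/(a+b−2),
a = 1 + 0.848(59−2) = 49.34 and b = 59 − 49.34 = 9.66.

a = 49.34, b = 9.66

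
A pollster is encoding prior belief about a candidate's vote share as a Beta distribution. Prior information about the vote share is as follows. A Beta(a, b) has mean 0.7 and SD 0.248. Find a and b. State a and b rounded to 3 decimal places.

a = 1.690, b = 0.724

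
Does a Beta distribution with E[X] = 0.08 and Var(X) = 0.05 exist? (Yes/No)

Yes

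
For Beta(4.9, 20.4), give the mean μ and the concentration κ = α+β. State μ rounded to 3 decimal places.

μ = 0.194, κ = 25.3

κ = α+β = 4.9+20.4 = 25.3; μ = α/κ = 4.9/25.3 = 0.194.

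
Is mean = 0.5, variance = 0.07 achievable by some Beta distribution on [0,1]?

Yes

For any Beta, Var(X) < E[X]·(1−E[X]).
Here μ(1−μ) = 0.5×0.5 = 0.25, and 0.07 < 0.25.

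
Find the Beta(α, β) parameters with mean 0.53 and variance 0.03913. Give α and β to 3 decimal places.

α = 2.844, β = 2.522

By moment matching, α+β = μ(1−μ)/σ² − 1 = (0.53·0.47)/0.03913 − 1 = 6.3660 − 1 = 5.3660.
Since α/(α+β) = μ, α = 0.53·5.3660 = 2.844 and β = 0.47·5.3660 = 2.522.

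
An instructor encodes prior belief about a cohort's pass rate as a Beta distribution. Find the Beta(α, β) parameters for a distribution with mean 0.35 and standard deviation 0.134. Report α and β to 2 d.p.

α = 4.08, β = 7.59

σ² = 0.134² = 0.017956.
With s = α+β, Var = μ(1−μ)/(s+1), so s+1 = (0.35×0.65)/0.017956 = 12.6699 and s = 11.6699.
α = μs = 4.08, β = (1−μ)s = 7.59.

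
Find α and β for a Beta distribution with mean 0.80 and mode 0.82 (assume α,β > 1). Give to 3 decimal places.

With s = α+β: μ = α/s and mode = (α−1)/(s−2). Eliminating α = μs,
μs − 1 = m(s−2) ⇒ s(μ−m) = 1−2m ⇒ s = -0.64/-0.02 = 32.0000.
So α = μs = 25.600, β = (1−μ)s = 6.400.

α = 25.600, β = 6.400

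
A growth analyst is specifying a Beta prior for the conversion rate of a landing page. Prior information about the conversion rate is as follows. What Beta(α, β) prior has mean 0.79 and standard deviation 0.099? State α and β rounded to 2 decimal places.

α = 12.58, β = 3.34

σ² = 0.099² = 0.009801.
With s = α+β, Var = μ(1−μ)/(s+1), so s+1 = (0.79×0.21)/0.009801 = 16.9268 and s = 15.9268.
α = μs = 12.58, β = (1−μ)s = 3.34.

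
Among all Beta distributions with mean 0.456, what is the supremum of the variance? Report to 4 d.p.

0.2481

Var = μ(1−μ)/(α+β+1), which approaches μ(1−μ) as α+β → 0.
So the supremum is μ(1−μ) = 0.456×0.544 = 0.2481.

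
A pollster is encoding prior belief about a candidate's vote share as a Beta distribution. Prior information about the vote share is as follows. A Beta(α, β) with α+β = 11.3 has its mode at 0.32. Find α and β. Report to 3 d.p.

Mode = (α−1)/(κ−2) with κ = α+β, so α−1 = 0.32·9.3 = 2.976.
α = 3.976; β = κ − α = 7.324.

α = 3.976, β = 7.324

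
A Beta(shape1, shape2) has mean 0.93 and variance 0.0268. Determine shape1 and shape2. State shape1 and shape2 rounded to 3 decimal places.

By moment matching, shape1+shape2 = μ(1−μ)/σ² − 1 = (0.93·0.07)/0.0268 − 1 = 2.4291 − 1 = 1.4291.
Since shape1/(shape1+shape2) = μ, shape1 = 0.93·1.4291 = 1.329 and shape2 = 0.07·1.4291 = 0.100.

shape1 = 1.329, shape2 = 0.100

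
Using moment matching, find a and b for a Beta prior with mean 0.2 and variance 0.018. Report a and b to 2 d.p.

Write ν = a+b; then a = μν and Var = μ(1−μ)/(ν+1).
ν = μ(1−μ)/Var − 1 = 0.16/0.018 − 1 = 7.8889.
a = 0.2·7.8889 = 1.58, b = 0.8·7.8889 = 6.31.

a = 1.58, b = 6.31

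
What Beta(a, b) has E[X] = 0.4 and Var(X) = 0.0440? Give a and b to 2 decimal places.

a = 1.78, b = 2.67

Let s = a+b. The Beta variance is μ(1−μ)/(s+1).
So s+1 = μ(1−μ)/σ² = (0.4×0.6)/0.0440 = 0.24/0.0440 = 5.4545, giving s = 4.4545.
Then a = μs = 0.4×4.4545 = 1.78 and b = (1−μ)s = 0.6×4.4545 = 2.67.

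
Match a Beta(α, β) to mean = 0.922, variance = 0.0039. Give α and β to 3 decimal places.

α = 16.080, β = 1.360

By moment matching, α+β = μ(1−μ)/σ² − 1 = (0.922·0.078)/0.0039 − 1 = 18.4400 − 1 = 17.4400.
Since α/(α+β) = μ, α = 0.922·17.4400 = 16.080 and β = 0.078·17.4400 = 1.360.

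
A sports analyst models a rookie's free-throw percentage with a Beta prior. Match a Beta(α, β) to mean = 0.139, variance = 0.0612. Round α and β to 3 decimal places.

Write ν = α+β; then α = μν and Var = μ(1−μ)/(ν+1).
ν = μ(1−μ)/Var − 1 = 0.119679/0.0612 − 1 = 0.9555.
α = 0.139·0.9555 = 0.133, β = 0.861·0.9555 = 0.823.

α = 0.133, β = 0.823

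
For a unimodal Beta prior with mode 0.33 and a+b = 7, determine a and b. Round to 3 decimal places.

a = 2.650, b = 4.350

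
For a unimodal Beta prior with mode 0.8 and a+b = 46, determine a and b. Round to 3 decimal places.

Mode = (a−1)/(κ−2) with κ = a+b, so a−1 = 0.8·44 = 35.200.
a = 36.200; b = κ − a = 9.800.

a = 36.200, b = 9.800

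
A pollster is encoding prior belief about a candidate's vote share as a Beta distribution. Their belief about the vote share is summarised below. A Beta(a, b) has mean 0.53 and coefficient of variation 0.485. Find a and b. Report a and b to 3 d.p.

Var = (CV·μ)² = (0.485×0.53)² = 0.066075.
a+b = μ(1−μ)/Var − 1 = 0.2491/0.066075 − 1 = 2.7700.
Thus a = 0.53·2.7700 = 1.468 and b = 0.47·2.7700 = 1.302.

a = 1.468, b = 1.302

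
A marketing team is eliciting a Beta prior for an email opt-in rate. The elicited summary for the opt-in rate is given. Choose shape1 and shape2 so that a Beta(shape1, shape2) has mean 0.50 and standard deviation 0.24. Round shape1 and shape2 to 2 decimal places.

shape1 = 1.67, shape2 = 1.67

σ² = 0.24² = 0.0576.
With s = shape1+shape2, Var = μ(1−μ)/(s+1), so s+1 = (0.50×0.50)/0.0576 = 4.3403 and s = 3.3403.
shape1 = μs = 1.67, shape2 = (1−μ)s = 1.67.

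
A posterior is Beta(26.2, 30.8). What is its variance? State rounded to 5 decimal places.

Var = αβ/[(α+β)²(α+β+1)] = (26.2×30.8)/(57.0²×58.0) = 806.96/188442.000 = 0.00428.

0.00428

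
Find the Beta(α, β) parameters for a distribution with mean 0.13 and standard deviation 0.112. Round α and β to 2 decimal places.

Variance = 0.112² = 0.012544. The moment-matching identity α+β = μ(1−μ)/Var − 1 gives
α+β = 0.1131/0.012544 − 1 = 8.0163, so α = μ·8.0163 = 1.04 and β = (1−μ)·8.0163 = 6.97.

α = 1.04, β = 6.97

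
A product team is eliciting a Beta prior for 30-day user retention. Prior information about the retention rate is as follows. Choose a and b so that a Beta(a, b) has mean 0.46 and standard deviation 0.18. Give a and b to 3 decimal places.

a = 3.067, b = 3.600

σ² = 0.18² = 0.0324.
With s = a+b, Var = μ(1−μ)/(s+1), so s+1 = (0.46×0.54)/0.0324 = 7.6667 and s = 6.6667.
a = μs = 3.067, b = (1−μ)s = 3.600.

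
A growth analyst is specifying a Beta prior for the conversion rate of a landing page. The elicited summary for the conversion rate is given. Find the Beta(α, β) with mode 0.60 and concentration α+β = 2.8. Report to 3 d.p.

α = 1.480, β = 1.320

Since the density peak of Beta(α,β) is at (α−1)/(α+β−2),
α = 1 + 0.60(2.8−2) = 1.480 and β = 2.8 − 1.480 = 1.320.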